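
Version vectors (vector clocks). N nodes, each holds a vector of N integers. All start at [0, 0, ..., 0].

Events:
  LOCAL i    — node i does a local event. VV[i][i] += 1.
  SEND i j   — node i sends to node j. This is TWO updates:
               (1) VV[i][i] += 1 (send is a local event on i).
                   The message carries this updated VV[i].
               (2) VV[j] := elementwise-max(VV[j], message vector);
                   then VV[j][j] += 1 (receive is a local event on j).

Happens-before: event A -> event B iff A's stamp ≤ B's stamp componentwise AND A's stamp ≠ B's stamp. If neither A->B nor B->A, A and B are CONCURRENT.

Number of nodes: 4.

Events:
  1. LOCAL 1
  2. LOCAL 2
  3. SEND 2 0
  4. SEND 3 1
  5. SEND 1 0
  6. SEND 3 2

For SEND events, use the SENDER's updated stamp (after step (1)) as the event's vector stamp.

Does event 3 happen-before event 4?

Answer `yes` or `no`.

Answer: no

Derivation:
Initial: VV[0]=[0, 0, 0, 0]
Initial: VV[1]=[0, 0, 0, 0]
Initial: VV[2]=[0, 0, 0, 0]
Initial: VV[3]=[0, 0, 0, 0]
Event 1: LOCAL 1: VV[1][1]++ -> VV[1]=[0, 1, 0, 0]
Event 2: LOCAL 2: VV[2][2]++ -> VV[2]=[0, 0, 1, 0]
Event 3: SEND 2->0: VV[2][2]++ -> VV[2]=[0, 0, 2, 0], msg_vec=[0, 0, 2, 0]; VV[0]=max(VV[0],msg_vec) then VV[0][0]++ -> VV[0]=[1, 0, 2, 0]
Event 4: SEND 3->1: VV[3][3]++ -> VV[3]=[0, 0, 0, 1], msg_vec=[0, 0, 0, 1]; VV[1]=max(VV[1],msg_vec) then VV[1][1]++ -> VV[1]=[0, 2, 0, 1]
Event 5: SEND 1->0: VV[1][1]++ -> VV[1]=[0, 3, 0, 1], msg_vec=[0, 3, 0, 1]; VV[0]=max(VV[0],msg_vec) then VV[0][0]++ -> VV[0]=[2, 3, 2, 1]
Event 6: SEND 3->2: VV[3][3]++ -> VV[3]=[0, 0, 0, 2], msg_vec=[0, 0, 0, 2]; VV[2]=max(VV[2],msg_vec) then VV[2][2]++ -> VV[2]=[0, 0, 3, 2]
Event 3 stamp: [0, 0, 2, 0]
Event 4 stamp: [0, 0, 0, 1]
[0, 0, 2, 0] <= [0, 0, 0, 1]? False. Equal? False. Happens-before: False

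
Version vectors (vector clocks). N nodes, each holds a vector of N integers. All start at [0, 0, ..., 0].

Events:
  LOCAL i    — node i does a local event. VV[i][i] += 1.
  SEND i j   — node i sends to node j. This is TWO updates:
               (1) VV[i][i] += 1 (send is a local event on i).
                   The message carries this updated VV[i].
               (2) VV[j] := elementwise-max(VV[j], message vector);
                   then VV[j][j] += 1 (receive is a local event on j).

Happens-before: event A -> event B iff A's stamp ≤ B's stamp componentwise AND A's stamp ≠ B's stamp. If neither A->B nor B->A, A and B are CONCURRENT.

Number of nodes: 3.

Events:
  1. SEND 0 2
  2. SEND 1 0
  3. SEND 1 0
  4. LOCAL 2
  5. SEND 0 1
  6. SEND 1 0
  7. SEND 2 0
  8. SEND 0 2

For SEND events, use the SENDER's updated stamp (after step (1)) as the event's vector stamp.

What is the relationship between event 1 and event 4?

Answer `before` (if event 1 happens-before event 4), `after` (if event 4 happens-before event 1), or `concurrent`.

Answer: before

Derivation:
Initial: VV[0]=[0, 0, 0]
Initial: VV[1]=[0, 0, 0]
Initial: VV[2]=[0, 0, 0]
Event 1: SEND 0->2: VV[0][0]++ -> VV[0]=[1, 0, 0], msg_vec=[1, 0, 0]; VV[2]=max(VV[2],msg_vec) then VV[2][2]++ -> VV[2]=[1, 0, 1]
Event 2: SEND 1->0: VV[1][1]++ -> VV[1]=[0, 1, 0], msg_vec=[0, 1, 0]; VV[0]=max(VV[0],msg_vec) then VV[0][0]++ -> VV[0]=[2, 1, 0]
Event 3: SEND 1->0: VV[1][1]++ -> VV[1]=[0, 2, 0], msg_vec=[0, 2, 0]; VV[0]=max(VV[0],msg_vec) then VV[0][0]++ -> VV[0]=[3, 2, 0]
Event 4: LOCAL 2: VV[2][2]++ -> VV[2]=[1, 0, 2]
Event 5: SEND 0->1: VV[0][0]++ -> VV[0]=[4, 2, 0], msg_vec=[4, 2, 0]; VV[1]=max(VV[1],msg_vec) then VV[1][1]++ -> VV[1]=[4, 3, 0]
Event 6: SEND 1->0: VV[1][1]++ -> VV[1]=[4, 4, 0], msg_vec=[4, 4, 0]; VV[0]=max(VV[0],msg_vec) then VV[0][0]++ -> VV[0]=[5, 4, 0]
Event 7: SEND 2->0: VV[2][2]++ -> VV[2]=[1, 0, 3], msg_vec=[1, 0, 3]; VV[0]=max(VV[0],msg_vec) then VV[0][0]++ -> VV[0]=[6, 4, 3]
Event 8: SEND 0->2: VV[0][0]++ -> VV[0]=[7, 4, 3], msg_vec=[7, 4, 3]; VV[2]=max(VV[2],msg_vec) then VV[2][2]++ -> VV[2]=[7, 4, 4]
Event 1 stamp: [1, 0, 0]
Event 4 stamp: [1, 0, 2]
[1, 0, 0] <= [1, 0, 2]? True
[1, 0, 2] <= [1, 0, 0]? False
Relation: before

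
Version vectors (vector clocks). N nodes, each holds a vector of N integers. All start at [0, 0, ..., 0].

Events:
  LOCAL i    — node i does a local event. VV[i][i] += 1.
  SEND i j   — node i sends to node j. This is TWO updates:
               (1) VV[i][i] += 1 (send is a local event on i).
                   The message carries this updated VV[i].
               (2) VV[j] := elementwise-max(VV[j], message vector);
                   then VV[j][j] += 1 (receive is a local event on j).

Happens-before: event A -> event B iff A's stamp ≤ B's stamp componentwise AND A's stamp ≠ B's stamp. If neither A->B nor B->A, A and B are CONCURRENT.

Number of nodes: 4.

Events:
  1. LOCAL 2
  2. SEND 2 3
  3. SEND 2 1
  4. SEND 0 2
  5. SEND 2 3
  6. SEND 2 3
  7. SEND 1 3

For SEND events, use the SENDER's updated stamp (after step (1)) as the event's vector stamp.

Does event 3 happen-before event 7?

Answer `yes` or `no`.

Initial: VV[0]=[0, 0, 0, 0]
Initial: VV[1]=[0, 0, 0, 0]
Initial: VV[2]=[0, 0, 0, 0]
Initial: VV[3]=[0, 0, 0, 0]
Event 1: LOCAL 2: VV[2][2]++ -> VV[2]=[0, 0, 1, 0]
Event 2: SEND 2->3: VV[2][2]++ -> VV[2]=[0, 0, 2, 0], msg_vec=[0, 0, 2, 0]; VV[3]=max(VV[3],msg_vec) then VV[3][3]++ -> VV[3]=[0, 0, 2, 1]
Event 3: SEND 2->1: VV[2][2]++ -> VV[2]=[0, 0, 3, 0], msg_vec=[0, 0, 3, 0]; VV[1]=max(VV[1],msg_vec) then VV[1][1]++ -> VV[1]=[0, 1, 3, 0]
Event 4: SEND 0->2: VV[0][0]++ -> VV[0]=[1, 0, 0, 0], msg_vec=[1, 0, 0, 0]; VV[2]=max(VV[2],msg_vec) then VV[2][2]++ -> VV[2]=[1, 0, 4, 0]
Event 5: SEND 2->3: VV[2][2]++ -> VV[2]=[1, 0, 5, 0], msg_vec=[1, 0, 5, 0]; VV[3]=max(VV[3],msg_vec) then VV[3][3]++ -> VV[3]=[1, 0, 5, 2]
Event 6: SEND 2->3: VV[2][2]++ -> VV[2]=[1, 0, 6, 0], msg_vec=[1, 0, 6, 0]; VV[3]=max(VV[3],msg_vec) then VV[3][3]++ -> VV[3]=[1, 0, 6, 3]
Event 7: SEND 1->3: VV[1][1]++ -> VV[1]=[0, 2, 3, 0], msg_vec=[0, 2, 3, 0]; VV[3]=max(VV[3],msg_vec) then VV[3][3]++ -> VV[3]=[1, 2, 6, 4]
Event 3 stamp: [0, 0, 3, 0]
Event 7 stamp: [0, 2, 3, 0]
[0, 0, 3, 0] <= [0, 2, 3, 0]? True. Equal? False. Happens-before: True

Answer: yes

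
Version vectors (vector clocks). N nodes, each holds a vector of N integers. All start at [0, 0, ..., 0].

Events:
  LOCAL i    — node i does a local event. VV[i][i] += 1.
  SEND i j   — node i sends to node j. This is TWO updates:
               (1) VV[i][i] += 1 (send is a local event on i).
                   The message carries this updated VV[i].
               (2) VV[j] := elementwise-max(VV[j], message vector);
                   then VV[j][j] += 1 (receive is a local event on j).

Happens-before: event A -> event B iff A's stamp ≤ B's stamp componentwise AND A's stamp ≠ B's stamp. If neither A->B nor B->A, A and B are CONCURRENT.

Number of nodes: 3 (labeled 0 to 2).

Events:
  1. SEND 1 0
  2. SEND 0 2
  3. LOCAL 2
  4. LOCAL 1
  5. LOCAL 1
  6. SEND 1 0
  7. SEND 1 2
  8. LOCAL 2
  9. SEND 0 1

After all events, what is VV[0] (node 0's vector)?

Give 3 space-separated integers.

Initial: VV[0]=[0, 0, 0]
Initial: VV[1]=[0, 0, 0]
Initial: VV[2]=[0, 0, 0]
Event 1: SEND 1->0: VV[1][1]++ -> VV[1]=[0, 1, 0], msg_vec=[0, 1, 0]; VV[0]=max(VV[0],msg_vec) then VV[0][0]++ -> VV[0]=[1, 1, 0]
Event 2: SEND 0->2: VV[0][0]++ -> VV[0]=[2, 1, 0], msg_vec=[2, 1, 0]; VV[2]=max(VV[2],msg_vec) then VV[2][2]++ -> VV[2]=[2, 1, 1]
Event 3: LOCAL 2: VV[2][2]++ -> VV[2]=[2, 1, 2]
Event 4: LOCAL 1: VV[1][1]++ -> VV[1]=[0, 2, 0]
Event 5: LOCAL 1: VV[1][1]++ -> VV[1]=[0, 3, 0]
Event 6: SEND 1->0: VV[1][1]++ -> VV[1]=[0, 4, 0], msg_vec=[0, 4, 0]; VV[0]=max(VV[0],msg_vec) then VV[0][0]++ -> VV[0]=[3, 4, 0]
Event 7: SEND 1->2: VV[1][1]++ -> VV[1]=[0, 5, 0], msg_vec=[0, 5, 0]; VV[2]=max(VV[2],msg_vec) then VV[2][2]++ -> VV[2]=[2, 5, 3]
Event 8: LOCAL 2: VV[2][2]++ -> VV[2]=[2, 5, 4]
Event 9: SEND 0->1: VV[0][0]++ -> VV[0]=[4, 4, 0], msg_vec=[4, 4, 0]; VV[1]=max(VV[1],msg_vec) then VV[1][1]++ -> VV[1]=[4, 6, 0]
Final vectors: VV[0]=[4, 4, 0]; VV[1]=[4, 6, 0]; VV[2]=[2, 5, 4]

Answer: 4 4 0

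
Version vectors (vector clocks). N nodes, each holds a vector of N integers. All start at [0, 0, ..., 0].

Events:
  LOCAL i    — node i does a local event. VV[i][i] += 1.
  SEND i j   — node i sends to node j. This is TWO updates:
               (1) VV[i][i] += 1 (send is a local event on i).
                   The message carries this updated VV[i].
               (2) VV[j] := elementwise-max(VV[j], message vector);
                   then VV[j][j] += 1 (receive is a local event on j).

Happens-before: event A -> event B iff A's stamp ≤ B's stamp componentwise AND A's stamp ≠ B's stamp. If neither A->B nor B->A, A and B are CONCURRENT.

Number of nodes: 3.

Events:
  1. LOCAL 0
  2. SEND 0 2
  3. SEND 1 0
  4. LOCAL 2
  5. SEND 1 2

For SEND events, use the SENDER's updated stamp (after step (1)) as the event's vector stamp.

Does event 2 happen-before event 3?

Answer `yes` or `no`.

Answer: no

Derivation:
Initial: VV[0]=[0, 0, 0]
Initial: VV[1]=[0, 0, 0]
Initial: VV[2]=[0, 0, 0]
Event 1: LOCAL 0: VV[0][0]++ -> VV[0]=[1, 0, 0]
Event 2: SEND 0->2: VV[0][0]++ -> VV[0]=[2, 0, 0], msg_vec=[2, 0, 0]; VV[2]=max(VV[2],msg_vec) then VV[2][2]++ -> VV[2]=[2, 0, 1]
Event 3: SEND 1->0: VV[1][1]++ -> VV[1]=[0, 1, 0], msg_vec=[0, 1, 0]; VV[0]=max(VV[0],msg_vec) then VV[0][0]++ -> VV[0]=[3, 1, 0]
Event 4: LOCAL 2: VV[2][2]++ -> VV[2]=[2, 0, 2]
Event 5: SEND 1->2: VV[1][1]++ -> VV[1]=[0, 2, 0], msg_vec=[0, 2, 0]; VV[2]=max(VV[2],msg_vec) then VV[2][2]++ -> VV[2]=[2, 2, 3]
Event 2 stamp: [2, 0, 0]
Event 3 stamp: [0, 1, 0]
[2, 0, 0] <= [0, 1, 0]? False. Equal? False. Happens-before: False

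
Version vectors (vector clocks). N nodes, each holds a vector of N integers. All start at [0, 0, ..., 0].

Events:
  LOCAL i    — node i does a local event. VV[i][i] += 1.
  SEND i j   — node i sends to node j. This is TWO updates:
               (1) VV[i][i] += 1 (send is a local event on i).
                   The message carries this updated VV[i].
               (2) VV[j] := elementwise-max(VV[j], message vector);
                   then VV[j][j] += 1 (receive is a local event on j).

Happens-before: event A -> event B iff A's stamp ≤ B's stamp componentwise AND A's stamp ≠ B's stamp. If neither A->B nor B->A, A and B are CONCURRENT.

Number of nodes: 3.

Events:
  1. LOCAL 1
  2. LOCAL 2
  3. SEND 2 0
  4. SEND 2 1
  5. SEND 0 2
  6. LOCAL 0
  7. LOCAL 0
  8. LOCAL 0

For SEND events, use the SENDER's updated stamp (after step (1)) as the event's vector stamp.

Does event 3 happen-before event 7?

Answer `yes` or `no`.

Initial: VV[0]=[0, 0, 0]
Initial: VV[1]=[0, 0, 0]
Initial: VV[2]=[0, 0, 0]
Event 1: LOCAL 1: VV[1][1]++ -> VV[1]=[0, 1, 0]
Event 2: LOCAL 2: VV[2][2]++ -> VV[2]=[0, 0, 1]
Event 3: SEND 2->0: VV[2][2]++ -> VV[2]=[0, 0, 2], msg_vec=[0, 0, 2]; VV[0]=max(VV[0],msg_vec) then VV[0][0]++ -> VV[0]=[1, 0, 2]
Event 4: SEND 2->1: VV[2][2]++ -> VV[2]=[0, 0, 3], msg_vec=[0, 0, 3]; VV[1]=max(VV[1],msg_vec) then VV[1][1]++ -> VV[1]=[0, 2, 3]
Event 5: SEND 0->2: VV[0][0]++ -> VV[0]=[2, 0, 2], msg_vec=[2, 0, 2]; VV[2]=max(VV[2],msg_vec) then VV[2][2]++ -> VV[2]=[2, 0, 4]
Event 6: LOCAL 0: VV[0][0]++ -> VV[0]=[3, 0, 2]
Event 7: LOCAL 0: VV[0][0]++ -> VV[0]=[4, 0, 2]
Event 8: LOCAL 0: VV[0][0]++ -> VV[0]=[5, 0, 2]
Event 3 stamp: [0, 0, 2]
Event 7 stamp: [4, 0, 2]
[0, 0, 2] <= [4, 0, 2]? True. Equal? False. Happens-before: True

Answer: yes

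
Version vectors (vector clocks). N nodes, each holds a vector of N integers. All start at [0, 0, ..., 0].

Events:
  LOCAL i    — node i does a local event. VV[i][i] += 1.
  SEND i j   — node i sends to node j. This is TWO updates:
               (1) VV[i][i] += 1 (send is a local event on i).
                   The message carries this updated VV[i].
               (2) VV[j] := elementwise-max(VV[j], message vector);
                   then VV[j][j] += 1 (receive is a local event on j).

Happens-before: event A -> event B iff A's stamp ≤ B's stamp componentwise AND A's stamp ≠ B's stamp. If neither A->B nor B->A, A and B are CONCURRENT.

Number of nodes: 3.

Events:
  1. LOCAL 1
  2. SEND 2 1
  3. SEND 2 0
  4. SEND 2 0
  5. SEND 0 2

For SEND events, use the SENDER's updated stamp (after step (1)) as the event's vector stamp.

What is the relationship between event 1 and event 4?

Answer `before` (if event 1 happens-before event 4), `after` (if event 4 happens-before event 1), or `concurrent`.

Answer: concurrent

Derivation:
Initial: VV[0]=[0, 0, 0]
Initial: VV[1]=[0, 0, 0]
Initial: VV[2]=[0, 0, 0]
Event 1: LOCAL 1: VV[1][1]++ -> VV[1]=[0, 1, 0]
Event 2: SEND 2->1: VV[2][2]++ -> VV[2]=[0, 0, 1], msg_vec=[0, 0, 1]; VV[1]=max(VV[1],msg_vec) then VV[1][1]++ -> VV[1]=[0, 2, 1]
Event 3: SEND 2->0: VV[2][2]++ -> VV[2]=[0, 0, 2], msg_vec=[0, 0, 2]; VV[0]=max(VV[0],msg_vec) then VV[0][0]++ -> VV[0]=[1, 0, 2]
Event 4: SEND 2->0: VV[2][2]++ -> VV[2]=[0, 0, 3], msg_vec=[0, 0, 3]; VV[0]=max(VV[0],msg_vec) then VV[0][0]++ -> VV[0]=[2, 0, 3]
Event 5: SEND 0->2: VV[0][0]++ -> VV[0]=[3, 0, 3], msg_vec=[3, 0, 3]; VV[2]=max(VV[2],msg_vec) then VV[2][2]++ -> VV[2]=[3, 0, 4]
Event 1 stamp: [0, 1, 0]
Event 4 stamp: [0, 0, 3]
[0, 1, 0] <= [0, 0, 3]? False
[0, 0, 3] <= [0, 1, 0]? False
Relation: concurrent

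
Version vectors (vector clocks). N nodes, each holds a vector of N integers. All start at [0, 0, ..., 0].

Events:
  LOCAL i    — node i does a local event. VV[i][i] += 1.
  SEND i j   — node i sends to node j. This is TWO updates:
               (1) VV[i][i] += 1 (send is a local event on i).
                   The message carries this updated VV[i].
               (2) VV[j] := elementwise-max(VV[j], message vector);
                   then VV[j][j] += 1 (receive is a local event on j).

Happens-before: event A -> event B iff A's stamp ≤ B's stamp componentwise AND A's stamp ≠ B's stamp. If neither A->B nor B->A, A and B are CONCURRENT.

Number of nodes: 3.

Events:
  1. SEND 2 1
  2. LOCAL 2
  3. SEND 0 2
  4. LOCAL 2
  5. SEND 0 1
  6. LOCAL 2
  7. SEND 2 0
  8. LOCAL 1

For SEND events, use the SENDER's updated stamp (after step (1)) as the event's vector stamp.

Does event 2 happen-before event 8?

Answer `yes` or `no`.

Initial: VV[0]=[0, 0, 0]
Initial: VV[1]=[0, 0, 0]
Initial: VV[2]=[0, 0, 0]
Event 1: SEND 2->1: VV[2][2]++ -> VV[2]=[0, 0, 1], msg_vec=[0, 0, 1]; VV[1]=max(VV[1],msg_vec) then VV[1][1]++ -> VV[1]=[0, 1, 1]
Event 2: LOCAL 2: VV[2][2]++ -> VV[2]=[0, 0, 2]
Event 3: SEND 0->2: VV[0][0]++ -> VV[0]=[1, 0, 0], msg_vec=[1, 0, 0]; VV[2]=max(VV[2],msg_vec) then VV[2][2]++ -> VV[2]=[1, 0, 3]
Event 4: LOCAL 2: VV[2][2]++ -> VV[2]=[1, 0, 4]
Event 5: SEND 0->1: VV[0][0]++ -> VV[0]=[2, 0, 0], msg_vec=[2, 0, 0]; VV[1]=max(VV[1],msg_vec) then VV[1][1]++ -> VV[1]=[2, 2, 1]
Event 6: LOCAL 2: VV[2][2]++ -> VV[2]=[1, 0, 5]
Event 7: SEND 2->0: VV[2][2]++ -> VV[2]=[1, 0, 6], msg_vec=[1, 0, 6]; VV[0]=max(VV[0],msg_vec) then VV[0][0]++ -> VV[0]=[3, 0, 6]
Event 8: LOCAL 1: VV[1][1]++ -> VV[1]=[2, 3, 1]
Event 2 stamp: [0, 0, 2]
Event 8 stamp: [2, 3, 1]
[0, 0, 2] <= [2, 3, 1]? False. Equal? False. Happens-before: False

Answer: no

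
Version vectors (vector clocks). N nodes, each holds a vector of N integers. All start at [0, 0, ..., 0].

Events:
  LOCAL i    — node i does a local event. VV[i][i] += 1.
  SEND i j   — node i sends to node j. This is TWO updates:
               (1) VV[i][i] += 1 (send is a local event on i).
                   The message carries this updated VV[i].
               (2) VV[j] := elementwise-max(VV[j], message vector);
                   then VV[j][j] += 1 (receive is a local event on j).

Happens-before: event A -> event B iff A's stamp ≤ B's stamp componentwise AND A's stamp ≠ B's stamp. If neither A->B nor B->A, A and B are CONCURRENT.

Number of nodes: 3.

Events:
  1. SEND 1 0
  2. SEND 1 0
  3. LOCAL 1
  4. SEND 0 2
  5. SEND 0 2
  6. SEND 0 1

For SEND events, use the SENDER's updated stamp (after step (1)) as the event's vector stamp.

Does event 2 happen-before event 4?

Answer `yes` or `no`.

Answer: yes

Derivation:
Initial: VV[0]=[0, 0, 0]
Initial: VV[1]=[0, 0, 0]
Initial: VV[2]=[0, 0, 0]
Event 1: SEND 1->0: VV[1][1]++ -> VV[1]=[0, 1, 0], msg_vec=[0, 1, 0]; VV[0]=max(VV[0],msg_vec) then VV[0][0]++ -> VV[0]=[1, 1, 0]
Event 2: SEND 1->0: VV[1][1]++ -> VV[1]=[0, 2, 0], msg_vec=[0, 2, 0]; VV[0]=max(VV[0],msg_vec) then VV[0][0]++ -> VV[0]=[2, 2, 0]
Event 3: LOCAL 1: VV[1][1]++ -> VV[1]=[0, 3, 0]
Event 4: SEND 0->2: VV[0][0]++ -> VV[0]=[3, 2, 0], msg_vec=[3, 2, 0]; VV[2]=max(VV[2],msg_vec) then VV[2][2]++ -> VV[2]=[3, 2, 1]
Event 5: SEND 0->2: VV[0][0]++ -> VV[0]=[4, 2, 0], msg_vec=[4, 2, 0]; VV[2]=max(VV[2],msg_vec) then VV[2][2]++ -> VV[2]=[4, 2, 2]
Event 6: SEND 0->1: VV[0][0]++ -> VV[0]=[5, 2, 0], msg_vec=[5, 2, 0]; VV[1]=max(VV[1],msg_vec) then VV[1][1]++ -> VV[1]=[5, 4, 0]
Event 2 stamp: [0, 2, 0]
Event 4 stamp: [3, 2, 0]
[0, 2, 0] <= [3, 2, 0]? True. Equal? False. Happens-before: True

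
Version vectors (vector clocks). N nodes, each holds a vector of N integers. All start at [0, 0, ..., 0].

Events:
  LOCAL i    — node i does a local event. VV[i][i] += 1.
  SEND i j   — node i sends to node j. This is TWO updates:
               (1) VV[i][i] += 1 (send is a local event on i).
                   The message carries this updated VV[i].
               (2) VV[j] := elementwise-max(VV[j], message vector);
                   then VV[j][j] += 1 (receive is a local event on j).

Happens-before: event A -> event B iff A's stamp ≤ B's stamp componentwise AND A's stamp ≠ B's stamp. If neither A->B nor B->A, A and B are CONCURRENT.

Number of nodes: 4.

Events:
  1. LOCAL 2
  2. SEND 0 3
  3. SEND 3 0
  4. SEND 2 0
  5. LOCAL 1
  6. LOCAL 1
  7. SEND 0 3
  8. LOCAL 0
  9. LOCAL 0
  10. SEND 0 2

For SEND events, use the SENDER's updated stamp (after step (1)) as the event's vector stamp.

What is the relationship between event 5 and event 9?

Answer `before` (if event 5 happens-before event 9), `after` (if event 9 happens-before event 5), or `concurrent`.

Answer: concurrent

Derivation:
Initial: VV[0]=[0, 0, 0, 0]
Initial: VV[1]=[0, 0, 0, 0]
Initial: VV[2]=[0, 0, 0, 0]
Initial: VV[3]=[0, 0, 0, 0]
Event 1: LOCAL 2: VV[2][2]++ -> VV[2]=[0, 0, 1, 0]
Event 2: SEND 0->3: VV[0][0]++ -> VV[0]=[1, 0, 0, 0], msg_vec=[1, 0, 0, 0]; VV[3]=max(VV[3],msg_vec) then VV[3][3]++ -> VV[3]=[1, 0, 0, 1]
Event 3: SEND 3->0: VV[3][3]++ -> VV[3]=[1, 0, 0, 2], msg_vec=[1, 0, 0, 2]; VV[0]=max(VV[0],msg_vec) then VV[0][0]++ -> VV[0]=[2, 0, 0, 2]
Event 4: SEND 2->0: VV[2][2]++ -> VV[2]=[0, 0, 2, 0], msg_vec=[0, 0, 2, 0]; VV[0]=max(VV[0],msg_vec) then VV[0][0]++ -> VV[0]=[3, 0, 2, 2]
Event 5: LOCAL 1: VV[1][1]++ -> VV[1]=[0, 1, 0, 0]
Event 6: LOCAL 1: VV[1][1]++ -> VV[1]=[0, 2, 0, 0]
Event 7: SEND 0->3: VV[0][0]++ -> VV[0]=[4, 0, 2, 2], msg_vec=[4, 0, 2, 2]; VV[3]=max(VV[3],msg_vec) then VV[3][3]++ -> VV[3]=[4, 0, 2, 3]
Event 8: LOCAL 0: VV[0][0]++ -> VV[0]=[5, 0, 2, 2]
Event 9: LOCAL 0: VV[0][0]++ -> VV[0]=[6, 0, 2, 2]
Event 10: SEND 0->2: VV[0][0]++ -> VV[0]=[7, 0, 2, 2], msg_vec=[7, 0, 2, 2]; VV[2]=max(VV[2],msg_vec) then VV[2][2]++ -> VV[2]=[7, 0, 3, 2]
Event 5 stamp: [0, 1, 0, 0]
Event 9 stamp: [6, 0, 2, 2]
[0, 1, 0, 0] <= [6, 0, 2, 2]? False
[6, 0, 2, 2] <= [0, 1, 0, 0]? False
Relation: concurrent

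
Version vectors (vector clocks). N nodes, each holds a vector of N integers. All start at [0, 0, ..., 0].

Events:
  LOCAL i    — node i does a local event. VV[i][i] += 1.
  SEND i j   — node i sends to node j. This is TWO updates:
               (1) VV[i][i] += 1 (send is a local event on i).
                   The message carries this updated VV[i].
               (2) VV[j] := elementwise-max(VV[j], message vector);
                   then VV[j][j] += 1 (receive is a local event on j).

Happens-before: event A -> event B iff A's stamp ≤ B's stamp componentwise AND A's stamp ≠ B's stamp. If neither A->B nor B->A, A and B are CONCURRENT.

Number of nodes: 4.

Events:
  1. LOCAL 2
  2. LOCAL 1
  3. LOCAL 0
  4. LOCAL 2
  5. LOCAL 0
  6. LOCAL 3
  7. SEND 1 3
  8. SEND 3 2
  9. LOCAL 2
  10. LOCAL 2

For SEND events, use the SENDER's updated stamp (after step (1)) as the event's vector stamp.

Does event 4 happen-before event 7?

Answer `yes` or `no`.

Answer: no

Derivation:
Initial: VV[0]=[0, 0, 0, 0]
Initial: VV[1]=[0, 0, 0, 0]
Initial: VV[2]=[0, 0, 0, 0]
Initial: VV[3]=[0, 0, 0, 0]
Event 1: LOCAL 2: VV[2][2]++ -> VV[2]=[0, 0, 1, 0]
Event 2: LOCAL 1: VV[1][1]++ -> VV[1]=[0, 1, 0, 0]
Event 3: LOCAL 0: VV[0][0]++ -> VV[0]=[1, 0, 0, 0]
Event 4: LOCAL 2: VV[2][2]++ -> VV[2]=[0, 0, 2, 0]
Event 5: LOCAL 0: VV[0][0]++ -> VV[0]=[2, 0, 0, 0]
Event 6: LOCAL 3: VV[3][3]++ -> VV[3]=[0, 0, 0, 1]
Event 7: SEND 1->3: VV[1][1]++ -> VV[1]=[0, 2, 0, 0], msg_vec=[0, 2, 0, 0]; VV[3]=max(VV[3],msg_vec) then VV[3][3]++ -> VV[3]=[0, 2, 0, 2]
Event 8: SEND 3->2: VV[3][3]++ -> VV[3]=[0, 2, 0, 3], msg_vec=[0, 2, 0, 3]; VV[2]=max(VV[2],msg_vec) then VV[2][2]++ -> VV[2]=[0, 2, 3, 3]
Event 9: LOCAL 2: VV[2][2]++ -> VV[2]=[0, 2, 4, 3]
Event 10: LOCAL 2: VV[2][2]++ -> VV[2]=[0, 2, 5, 3]
Event 4 stamp: [0, 0, 2, 0]
Event 7 stamp: [0, 2, 0, 0]
[0, 0, 2, 0] <= [0, 2, 0, 0]? False. Equal? False. Happens-before: False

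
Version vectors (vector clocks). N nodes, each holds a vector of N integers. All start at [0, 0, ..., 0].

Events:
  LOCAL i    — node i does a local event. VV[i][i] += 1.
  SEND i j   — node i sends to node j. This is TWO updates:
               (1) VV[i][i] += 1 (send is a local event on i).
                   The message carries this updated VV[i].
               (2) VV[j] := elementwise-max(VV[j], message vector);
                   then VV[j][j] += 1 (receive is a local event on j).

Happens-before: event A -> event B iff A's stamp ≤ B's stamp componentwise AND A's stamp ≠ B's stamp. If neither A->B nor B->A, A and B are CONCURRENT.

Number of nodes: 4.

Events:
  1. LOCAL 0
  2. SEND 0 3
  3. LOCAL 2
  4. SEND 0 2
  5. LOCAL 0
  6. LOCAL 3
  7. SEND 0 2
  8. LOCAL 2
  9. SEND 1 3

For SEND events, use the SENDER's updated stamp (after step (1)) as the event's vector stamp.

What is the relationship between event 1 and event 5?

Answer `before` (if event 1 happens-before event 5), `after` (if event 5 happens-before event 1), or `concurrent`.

Initial: VV[0]=[0, 0, 0, 0]
Initial: VV[1]=[0, 0, 0, 0]
Initial: VV[2]=[0, 0, 0, 0]
Initial: VV[3]=[0, 0, 0, 0]
Event 1: LOCAL 0: VV[0][0]++ -> VV[0]=[1, 0, 0, 0]
Event 2: SEND 0->3: VV[0][0]++ -> VV[0]=[2, 0, 0, 0], msg_vec=[2, 0, 0, 0]; VV[3]=max(VV[3],msg_vec) then VV[3][3]++ -> VV[3]=[2, 0, 0, 1]
Event 3: LOCAL 2: VV[2][2]++ -> VV[2]=[0, 0, 1, 0]
Event 4: SEND 0->2: VV[0][0]++ -> VV[0]=[3, 0, 0, 0], msg_vec=[3, 0, 0, 0]; VV[2]=max(VV[2],msg_vec) then VV[2][2]++ -> VV[2]=[3, 0, 2, 0]
Event 5: LOCAL 0: VV[0][0]++ -> VV[0]=[4, 0, 0, 0]
Event 6: LOCAL 3: VV[3][3]++ -> VV[3]=[2, 0, 0, 2]
Event 7: SEND 0->2: VV[0][0]++ -> VV[0]=[5, 0, 0, 0], msg_vec=[5, 0, 0, 0]; VV[2]=max(VV[2],msg_vec) then VV[2][2]++ -> VV[2]=[5, 0, 3, 0]
Event 8: LOCAL 2: VV[2][2]++ -> VV[2]=[5, 0, 4, 0]
Event 9: SEND 1->3: VV[1][1]++ -> VV[1]=[0, 1, 0, 0], msg_vec=[0, 1, 0, 0]; VV[3]=max(VV[3],msg_vec) then VV[3][3]++ -> VV[3]=[2, 1, 0, 3]
Event 1 stamp: [1, 0, 0, 0]
Event 5 stamp: [4, 0, 0, 0]
[1, 0, 0, 0] <= [4, 0, 0, 0]? True
[4, 0, 0, 0] <= [1, 0, 0, 0]? False
Relation: before

Answer: before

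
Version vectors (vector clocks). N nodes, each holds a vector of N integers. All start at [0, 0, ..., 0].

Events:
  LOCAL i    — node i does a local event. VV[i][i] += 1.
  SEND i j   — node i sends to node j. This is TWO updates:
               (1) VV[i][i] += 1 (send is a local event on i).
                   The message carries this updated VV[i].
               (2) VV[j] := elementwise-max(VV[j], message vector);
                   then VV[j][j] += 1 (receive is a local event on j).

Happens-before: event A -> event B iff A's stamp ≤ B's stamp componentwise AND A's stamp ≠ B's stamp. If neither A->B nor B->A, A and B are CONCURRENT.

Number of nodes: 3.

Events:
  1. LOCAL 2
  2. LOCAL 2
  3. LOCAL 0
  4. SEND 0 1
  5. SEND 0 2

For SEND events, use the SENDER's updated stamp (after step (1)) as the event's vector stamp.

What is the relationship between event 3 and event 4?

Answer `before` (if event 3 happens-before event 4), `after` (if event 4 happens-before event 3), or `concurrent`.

Answer: before

Derivation:
Initial: VV[0]=[0, 0, 0]
Initial: VV[1]=[0, 0, 0]
Initial: VV[2]=[0, 0, 0]
Event 1: LOCAL 2: VV[2][2]++ -> VV[2]=[0, 0, 1]
Event 2: LOCAL 2: VV[2][2]++ -> VV[2]=[0, 0, 2]
Event 3: LOCAL 0: VV[0][0]++ -> VV[0]=[1, 0, 0]
Event 4: SEND 0->1: VV[0][0]++ -> VV[0]=[2, 0, 0], msg_vec=[2, 0, 0]; VV[1]=max(VV[1],msg_vec) then VV[1][1]++ -> VV[1]=[2, 1, 0]
Event 5: SEND 0->2: VV[0][0]++ -> VV[0]=[3, 0, 0], msg_vec=[3, 0, 0]; VV[2]=max(VV[2],msg_vec) then VV[2][2]++ -> VV[2]=[3, 0, 3]
Event 3 stamp: [1, 0, 0]
Event 4 stamp: [2, 0, 0]
[1, 0, 0] <= [2, 0, 0]? True
[2, 0, 0] <= [1, 0, 0]? False
Relation: before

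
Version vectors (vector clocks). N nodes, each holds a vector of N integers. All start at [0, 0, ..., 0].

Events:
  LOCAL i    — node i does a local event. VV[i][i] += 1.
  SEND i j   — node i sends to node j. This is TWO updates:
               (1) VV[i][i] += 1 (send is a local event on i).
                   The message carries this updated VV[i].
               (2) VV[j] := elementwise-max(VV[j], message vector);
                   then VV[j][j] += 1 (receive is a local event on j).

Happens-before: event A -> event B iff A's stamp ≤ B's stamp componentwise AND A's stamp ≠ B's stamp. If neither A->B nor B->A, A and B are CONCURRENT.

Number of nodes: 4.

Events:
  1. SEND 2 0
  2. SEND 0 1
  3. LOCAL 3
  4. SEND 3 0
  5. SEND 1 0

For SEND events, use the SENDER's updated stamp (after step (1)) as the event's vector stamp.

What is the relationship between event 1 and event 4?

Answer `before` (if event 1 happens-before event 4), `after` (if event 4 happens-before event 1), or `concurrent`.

Answer: concurrent

Derivation:
Initial: VV[0]=[0, 0, 0, 0]
Initial: VV[1]=[0, 0, 0, 0]
Initial: VV[2]=[0, 0, 0, 0]
Initial: VV[3]=[0, 0, 0, 0]
Event 1: SEND 2->0: VV[2][2]++ -> VV[2]=[0, 0, 1, 0], msg_vec=[0, 0, 1, 0]; VV[0]=max(VV[0],msg_vec) then VV[0][0]++ -> VV[0]=[1, 0, 1, 0]
Event 2: SEND 0->1: VV[0][0]++ -> VV[0]=[2, 0, 1, 0], msg_vec=[2, 0, 1, 0]; VV[1]=max(VV[1],msg_vec) then VV[1][1]++ -> VV[1]=[2, 1, 1, 0]
Event 3: LOCAL 3: VV[3][3]++ -> VV[3]=[0, 0, 0, 1]
Event 4: SEND 3->0: VV[3][3]++ -> VV[3]=[0, 0, 0, 2], msg_vec=[0, 0, 0, 2]; VV[0]=max(VV[0],msg_vec) then VV[0][0]++ -> VV[0]=[3, 0, 1, 2]
Event 5: SEND 1->0: VV[1][1]++ -> VV[1]=[2, 2, 1, 0], msg_vec=[2, 2, 1, 0]; VV[0]=max(VV[0],msg_vec) then VV[0][0]++ -> VV[0]=[4, 2, 1, 2]
Event 1 stamp: [0, 0, 1, 0]
Event 4 stamp: [0, 0, 0, 2]
[0, 0, 1, 0] <= [0, 0, 0, 2]? False
[0, 0, 0, 2] <= [0, 0, 1, 0]? False
Relation: concurrent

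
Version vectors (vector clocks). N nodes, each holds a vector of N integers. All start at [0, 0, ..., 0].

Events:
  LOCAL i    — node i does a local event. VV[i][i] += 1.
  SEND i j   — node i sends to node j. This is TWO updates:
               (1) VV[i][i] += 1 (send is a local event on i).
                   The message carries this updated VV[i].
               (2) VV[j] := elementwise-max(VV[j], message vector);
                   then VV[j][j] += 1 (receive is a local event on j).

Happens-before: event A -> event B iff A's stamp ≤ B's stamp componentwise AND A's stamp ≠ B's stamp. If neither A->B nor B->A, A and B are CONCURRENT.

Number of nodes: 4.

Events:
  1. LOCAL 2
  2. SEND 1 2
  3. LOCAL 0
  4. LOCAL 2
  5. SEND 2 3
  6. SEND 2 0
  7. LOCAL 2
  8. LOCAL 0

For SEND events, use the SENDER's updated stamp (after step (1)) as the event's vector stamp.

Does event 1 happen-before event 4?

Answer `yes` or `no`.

Initial: VV[0]=[0, 0, 0, 0]
Initial: VV[1]=[0, 0, 0, 0]
Initial: VV[2]=[0, 0, 0, 0]
Initial: VV[3]=[0, 0, 0, 0]
Event 1: LOCAL 2: VV[2][2]++ -> VV[2]=[0, 0, 1, 0]
Event 2: SEND 1->2: VV[1][1]++ -> VV[1]=[0, 1, 0, 0], msg_vec=[0, 1, 0, 0]; VV[2]=max(VV[2],msg_vec) then VV[2][2]++ -> VV[2]=[0, 1, 2, 0]
Event 3: LOCAL 0: VV[0][0]++ -> VV[0]=[1, 0, 0, 0]
Event 4: LOCAL 2: VV[2][2]++ -> VV[2]=[0, 1, 3, 0]
Event 5: SEND 2->3: VV[2][2]++ -> VV[2]=[0, 1, 4, 0], msg_vec=[0, 1, 4, 0]; VV[3]=max(VV[3],msg_vec) then VV[3][3]++ -> VV[3]=[0, 1, 4, 1]
Event 6: SEND 2->0: VV[2][2]++ -> VV[2]=[0, 1, 5, 0], msg_vec=[0, 1, 5, 0]; VV[0]=max(VV[0],msg_vec) then VV[0][0]++ -> VV[0]=[2, 1, 5, 0]
Event 7: LOCAL 2: VV[2][2]++ -> VV[2]=[0, 1, 6, 0]
Event 8: LOCAL 0: VV[0][0]++ -> VV[0]=[3, 1, 5, 0]
Event 1 stamp: [0, 0, 1, 0]
Event 4 stamp: [0, 1, 3, 0]
[0, 0, 1, 0] <= [0, 1, 3, 0]? True. Equal? False. Happens-before: True

Answer: yes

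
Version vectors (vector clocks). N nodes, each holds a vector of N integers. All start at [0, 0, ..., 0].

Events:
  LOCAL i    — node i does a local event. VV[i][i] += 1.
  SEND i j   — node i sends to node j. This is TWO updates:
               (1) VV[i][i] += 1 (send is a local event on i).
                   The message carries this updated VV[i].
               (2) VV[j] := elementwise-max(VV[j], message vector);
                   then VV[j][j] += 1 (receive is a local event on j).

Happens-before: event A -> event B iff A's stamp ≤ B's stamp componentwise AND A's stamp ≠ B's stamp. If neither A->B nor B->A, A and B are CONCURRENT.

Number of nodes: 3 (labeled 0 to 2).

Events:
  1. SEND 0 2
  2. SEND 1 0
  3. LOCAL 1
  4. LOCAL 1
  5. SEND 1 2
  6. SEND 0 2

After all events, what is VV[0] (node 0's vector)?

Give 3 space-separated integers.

Initial: VV[0]=[0, 0, 0]
Initial: VV[1]=[0, 0, 0]
Initial: VV[2]=[0, 0, 0]
Event 1: SEND 0->2: VV[0][0]++ -> VV[0]=[1, 0, 0], msg_vec=[1, 0, 0]; VV[2]=max(VV[2],msg_vec) then VV[2][2]++ -> VV[2]=[1, 0, 1]
Event 2: SEND 1->0: VV[1][1]++ -> VV[1]=[0, 1, 0], msg_vec=[0, 1, 0]; VV[0]=max(VV[0],msg_vec) then VV[0][0]++ -> VV[0]=[2, 1, 0]
Event 3: LOCAL 1: VV[1][1]++ -> VV[1]=[0, 2, 0]
Event 4: LOCAL 1: VV[1][1]++ -> VV[1]=[0, 3, 0]
Event 5: SEND 1->2: VV[1][1]++ -> VV[1]=[0, 4, 0], msg_vec=[0, 4, 0]; VV[2]=max(VV[2],msg_vec) then VV[2][2]++ -> VV[2]=[1, 4, 2]
Event 6: SEND 0->2: VV[0][0]++ -> VV[0]=[3, 1, 0], msg_vec=[3, 1, 0]; VV[2]=max(VV[2],msg_vec) then VV[2][2]++ -> VV[2]=[3, 4, 3]
Final vectors: VV[0]=[3, 1, 0]; VV[1]=[0, 4, 0]; VV[2]=[3, 4, 3]

Answer: 3 1 0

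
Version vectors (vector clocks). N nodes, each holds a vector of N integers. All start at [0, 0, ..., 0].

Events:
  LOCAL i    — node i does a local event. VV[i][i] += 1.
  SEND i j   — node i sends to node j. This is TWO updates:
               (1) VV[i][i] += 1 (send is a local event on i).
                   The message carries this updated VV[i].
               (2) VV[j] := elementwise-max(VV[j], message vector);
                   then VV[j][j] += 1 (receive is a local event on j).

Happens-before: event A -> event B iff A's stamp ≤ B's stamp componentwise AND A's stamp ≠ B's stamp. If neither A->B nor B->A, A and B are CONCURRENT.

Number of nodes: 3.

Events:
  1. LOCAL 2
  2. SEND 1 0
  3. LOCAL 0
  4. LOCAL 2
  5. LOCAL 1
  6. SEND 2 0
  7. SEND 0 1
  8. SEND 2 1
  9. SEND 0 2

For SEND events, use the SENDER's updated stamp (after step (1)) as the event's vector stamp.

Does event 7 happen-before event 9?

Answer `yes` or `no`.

Answer: yes

Derivation:
Initial: VV[0]=[0, 0, 0]
Initial: VV[1]=[0, 0, 0]
Initial: VV[2]=[0, 0, 0]
Event 1: LOCAL 2: VV[2][2]++ -> VV[2]=[0, 0, 1]
Event 2: SEND 1->0: VV[1][1]++ -> VV[1]=[0, 1, 0], msg_vec=[0, 1, 0]; VV[0]=max(VV[0],msg_vec) then VV[0][0]++ -> VV[0]=[1, 1, 0]
Event 3: LOCAL 0: VV[0][0]++ -> VV[0]=[2, 1, 0]
Event 4: LOCAL 2: VV[2][2]++ -> VV[2]=[0, 0, 2]
Event 5: LOCAL 1: VV[1][1]++ -> VV[1]=[0, 2, 0]
Event 6: SEND 2->0: VV[2][2]++ -> VV[2]=[0, 0, 3], msg_vec=[0, 0, 3]; VV[0]=max(VV[0],msg_vec) then VV[0][0]++ -> VV[0]=[3, 1, 3]
Event 7: SEND 0->1: VV[0][0]++ -> VV[0]=[4, 1, 3], msg_vec=[4, 1, 3]; VV[1]=max(VV[1],msg_vec) then VV[1][1]++ -> VV[1]=[4, 3, 3]
Event 8: SEND 2->1: VV[2][2]++ -> VV[2]=[0, 0, 4], msg_vec=[0, 0, 4]; VV[1]=max(VV[1],msg_vec) then VV[1][1]++ -> VV[1]=[4, 4, 4]
Event 9: SEND 0->2: VV[0][0]++ -> VV[0]=[5, 1, 3], msg_vec=[5, 1, 3]; VV[2]=max(VV[2],msg_vec) then VV[2][2]++ -> VV[2]=[5, 1, 5]
Event 7 stamp: [4, 1, 3]
Event 9 stamp: [5, 1, 3]
[4, 1, 3] <= [5, 1, 3]? True. Equal? False. Happens-before: True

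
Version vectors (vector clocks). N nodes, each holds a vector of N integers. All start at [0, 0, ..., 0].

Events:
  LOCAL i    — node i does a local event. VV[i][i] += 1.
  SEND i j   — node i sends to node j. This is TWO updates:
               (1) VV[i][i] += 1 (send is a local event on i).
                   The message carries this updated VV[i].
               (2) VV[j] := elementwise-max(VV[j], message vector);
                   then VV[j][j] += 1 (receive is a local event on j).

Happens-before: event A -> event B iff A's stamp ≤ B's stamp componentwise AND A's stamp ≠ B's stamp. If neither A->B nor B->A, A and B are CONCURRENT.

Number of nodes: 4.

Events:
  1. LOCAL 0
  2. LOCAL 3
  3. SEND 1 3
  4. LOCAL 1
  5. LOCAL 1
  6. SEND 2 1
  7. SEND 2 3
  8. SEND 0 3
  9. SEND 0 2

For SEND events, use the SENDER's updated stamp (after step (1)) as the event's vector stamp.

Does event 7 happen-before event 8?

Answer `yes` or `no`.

Initial: VV[0]=[0, 0, 0, 0]
Initial: VV[1]=[0, 0, 0, 0]
Initial: VV[2]=[0, 0, 0, 0]
Initial: VV[3]=[0, 0, 0, 0]
Event 1: LOCAL 0: VV[0][0]++ -> VV[0]=[1, 0, 0, 0]
Event 2: LOCAL 3: VV[3][3]++ -> VV[3]=[0, 0, 0, 1]
Event 3: SEND 1->3: VV[1][1]++ -> VV[1]=[0, 1, 0, 0], msg_vec=[0, 1, 0, 0]; VV[3]=max(VV[3],msg_vec) then VV[3][3]++ -> VV[3]=[0, 1, 0, 2]
Event 4: LOCAL 1: VV[1][1]++ -> VV[1]=[0, 2, 0, 0]
Event 5: LOCAL 1: VV[1][1]++ -> VV[1]=[0, 3, 0, 0]
Event 6: SEND 2->1: VV[2][2]++ -> VV[2]=[0, 0, 1, 0], msg_vec=[0, 0, 1, 0]; VV[1]=max(VV[1],msg_vec) then VV[1][1]++ -> VV[1]=[0, 4, 1, 0]
Event 7: SEND 2->3: VV[2][2]++ -> VV[2]=[0, 0, 2, 0], msg_vec=[0, 0, 2, 0]; VV[3]=max(VV[3],msg_vec) then VV[3][3]++ -> VV[3]=[0, 1, 2, 3]
Event 8: SEND 0->3: VV[0][0]++ -> VV[0]=[2, 0, 0, 0], msg_vec=[2, 0, 0, 0]; VV[3]=max(VV[3],msg_vec) then VV[3][3]++ -> VV[3]=[2, 1, 2, 4]
Event 9: SEND 0->2: VV[0][0]++ -> VV[0]=[3, 0, 0, 0], msg_vec=[3, 0, 0, 0]; VV[2]=max(VV[2],msg_vec) then VV[2][2]++ -> VV[2]=[3, 0, 3, 0]
Event 7 stamp: [0, 0, 2, 0]
Event 8 stamp: [2, 0, 0, 0]
[0, 0, 2, 0] <= [2, 0, 0, 0]? False. Equal? False. Happens-before: False

Answer: no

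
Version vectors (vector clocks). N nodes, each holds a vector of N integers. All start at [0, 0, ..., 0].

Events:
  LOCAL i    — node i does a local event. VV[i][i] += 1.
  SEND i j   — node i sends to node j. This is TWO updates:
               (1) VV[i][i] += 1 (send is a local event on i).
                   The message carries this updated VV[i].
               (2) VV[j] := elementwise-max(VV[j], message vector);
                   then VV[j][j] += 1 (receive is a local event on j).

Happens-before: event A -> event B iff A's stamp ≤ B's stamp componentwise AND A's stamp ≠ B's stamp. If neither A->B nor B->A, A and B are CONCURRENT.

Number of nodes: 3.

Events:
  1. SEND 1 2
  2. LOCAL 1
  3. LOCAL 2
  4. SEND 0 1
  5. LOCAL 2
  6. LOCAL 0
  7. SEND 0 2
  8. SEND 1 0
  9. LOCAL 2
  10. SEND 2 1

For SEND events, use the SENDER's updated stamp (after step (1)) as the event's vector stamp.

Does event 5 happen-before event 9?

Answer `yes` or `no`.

Answer: yes

Derivation:
Initial: VV[0]=[0, 0, 0]
Initial: VV[1]=[0, 0, 0]
Initial: VV[2]=[0, 0, 0]
Event 1: SEND 1->2: VV[1][1]++ -> VV[1]=[0, 1, 0], msg_vec=[0, 1, 0]; VV[2]=max(VV[2],msg_vec) then VV[2][2]++ -> VV[2]=[0, 1, 1]
Event 2: LOCAL 1: VV[1][1]++ -> VV[1]=[0, 2, 0]
Event 3: LOCAL 2: VV[2][2]++ -> VV[2]=[0, 1, 2]
Event 4: SEND 0->1: VV[0][0]++ -> VV[0]=[1, 0, 0], msg_vec=[1, 0, 0]; VV[1]=max(VV[1],msg_vec) then VV[1][1]++ -> VV[1]=[1, 3, 0]
Event 5: LOCAL 2: VV[2][2]++ -> VV[2]=[0, 1, 3]
Event 6: LOCAL 0: VV[0][0]++ -> VV[0]=[2, 0, 0]
Event 7: SEND 0->2: VV[0][0]++ -> VV[0]=[3, 0, 0], msg_vec=[3, 0, 0]; VV[2]=max(VV[2],msg_vec) then VV[2][2]++ -> VV[2]=[3, 1, 4]
Event 8: SEND 1->0: VV[1][1]++ -> VV[1]=[1, 4, 0], msg_vec=[1, 4, 0]; VV[0]=max(VV[0],msg_vec) then VV[0][0]++ -> VV[0]=[4, 4, 0]
Event 9: LOCAL 2: VV[2][2]++ -> VV[2]=[3, 1, 5]
Event 10: SEND 2->1: VV[2][2]++ -> VV[2]=[3, 1, 6], msg_vec=[3, 1, 6]; VV[1]=max(VV[1],msg_vec) then VV[1][1]++ -> VV[1]=[3, 5, 6]
Event 5 stamp: [0, 1, 3]
Event 9 stamp: [3, 1, 5]
[0, 1, 3] <= [3, 1, 5]? True. Equal? False. Happens-before: True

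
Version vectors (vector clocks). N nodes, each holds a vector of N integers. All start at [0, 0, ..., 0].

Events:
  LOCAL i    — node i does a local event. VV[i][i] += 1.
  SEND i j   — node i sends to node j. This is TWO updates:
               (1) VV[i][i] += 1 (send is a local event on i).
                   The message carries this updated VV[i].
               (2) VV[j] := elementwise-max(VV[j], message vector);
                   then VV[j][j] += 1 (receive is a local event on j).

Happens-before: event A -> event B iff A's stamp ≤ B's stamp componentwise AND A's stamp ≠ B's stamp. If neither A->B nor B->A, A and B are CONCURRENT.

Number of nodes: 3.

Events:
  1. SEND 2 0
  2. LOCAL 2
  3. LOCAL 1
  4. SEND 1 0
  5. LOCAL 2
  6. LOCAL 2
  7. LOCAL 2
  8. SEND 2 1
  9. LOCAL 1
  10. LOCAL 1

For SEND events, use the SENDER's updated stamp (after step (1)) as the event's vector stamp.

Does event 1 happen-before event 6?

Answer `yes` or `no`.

Initial: VV[0]=[0, 0, 0]
Initial: VV[1]=[0, 0, 0]
Initial: VV[2]=[0, 0, 0]
Event 1: SEND 2->0: VV[2][2]++ -> VV[2]=[0, 0, 1], msg_vec=[0, 0, 1]; VV[0]=max(VV[0],msg_vec) then VV[0][0]++ -> VV[0]=[1, 0, 1]
Event 2: LOCAL 2: VV[2][2]++ -> VV[2]=[0, 0, 2]
Event 3: LOCAL 1: VV[1][1]++ -> VV[1]=[0, 1, 0]
Event 4: SEND 1->0: VV[1][1]++ -> VV[1]=[0, 2, 0], msg_vec=[0, 2, 0]; VV[0]=max(VV[0],msg_vec) then VV[0][0]++ -> VV[0]=[2, 2, 1]
Event 5: LOCAL 2: VV[2][2]++ -> VV[2]=[0, 0, 3]
Event 6: LOCAL 2: VV[2][2]++ -> VV[2]=[0, 0, 4]
Event 7: LOCAL 2: VV[2][2]++ -> VV[2]=[0, 0, 5]
Event 8: SEND 2->1: VV[2][2]++ -> VV[2]=[0, 0, 6], msg_vec=[0, 0, 6]; VV[1]=max(VV[1],msg_vec) then VV[1][1]++ -> VV[1]=[0, 3, 6]
Event 9: LOCAL 1: VV[1][1]++ -> VV[1]=[0, 4, 6]
Event 10: LOCAL 1: VV[1][1]++ -> VV[1]=[0, 5, 6]
Event 1 stamp: [0, 0, 1]
Event 6 stamp: [0, 0, 4]
[0, 0, 1] <= [0, 0, 4]? True. Equal? False. Happens-before: True

Answer: yes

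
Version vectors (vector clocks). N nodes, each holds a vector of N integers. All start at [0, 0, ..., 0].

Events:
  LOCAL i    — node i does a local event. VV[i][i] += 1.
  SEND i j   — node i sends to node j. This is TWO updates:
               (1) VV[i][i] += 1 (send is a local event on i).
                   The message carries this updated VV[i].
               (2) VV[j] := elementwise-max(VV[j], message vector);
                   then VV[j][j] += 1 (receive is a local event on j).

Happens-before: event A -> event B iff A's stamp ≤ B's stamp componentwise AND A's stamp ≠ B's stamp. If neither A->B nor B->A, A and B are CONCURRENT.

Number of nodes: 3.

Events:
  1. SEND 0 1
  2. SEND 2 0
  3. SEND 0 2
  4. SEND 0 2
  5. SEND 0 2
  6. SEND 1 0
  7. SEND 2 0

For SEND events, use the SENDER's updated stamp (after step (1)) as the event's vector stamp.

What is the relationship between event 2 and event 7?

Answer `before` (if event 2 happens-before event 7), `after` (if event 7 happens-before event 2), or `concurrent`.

Initial: VV[0]=[0, 0, 0]
Initial: VV[1]=[0, 0, 0]
Initial: VV[2]=[0, 0, 0]
Event 1: SEND 0->1: VV[0][0]++ -> VV[0]=[1, 0, 0], msg_vec=[1, 0, 0]; VV[1]=max(VV[1],msg_vec) then VV[1][1]++ -> VV[1]=[1, 1, 0]
Event 2: SEND 2->0: VV[2][2]++ -> VV[2]=[0, 0, 1], msg_vec=[0, 0, 1]; VV[0]=max(VV[0],msg_vec) then VV[0][0]++ -> VV[0]=[2, 0, 1]
Event 3: SEND 0->2: VV[0][0]++ -> VV[0]=[3, 0, 1], msg_vec=[3, 0, 1]; VV[2]=max(VV[2],msg_vec) then VV[2][2]++ -> VV[2]=[3, 0, 2]
Event 4: SEND 0->2: VV[0][0]++ -> VV[0]=[4, 0, 1], msg_vec=[4, 0, 1]; VV[2]=max(VV[2],msg_vec) then VV[2][2]++ -> VV[2]=[4, 0, 3]
Event 5: SEND 0->2: VV[0][0]++ -> VV[0]=[5, 0, 1], msg_vec=[5, 0, 1]; VV[2]=max(VV[2],msg_vec) then VV[2][2]++ -> VV[2]=[5, 0, 4]
Event 6: SEND 1->0: VV[1][1]++ -> VV[1]=[1, 2, 0], msg_vec=[1, 2, 0]; VV[0]=max(VV[0],msg_vec) then VV[0][0]++ -> VV[0]=[6, 2, 1]
Event 7: SEND 2->0: VV[2][2]++ -> VV[2]=[5, 0, 5], msg_vec=[5, 0, 5]; VV[0]=max(VV[0],msg_vec) then VV[0][0]++ -> VV[0]=[7, 2, 5]
Event 2 stamp: [0, 0, 1]
Event 7 stamp: [5, 0, 5]
[0, 0, 1] <= [5, 0, 5]? True
[5, 0, 5] <= [0, 0, 1]? False
Relation: before

Answer: before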